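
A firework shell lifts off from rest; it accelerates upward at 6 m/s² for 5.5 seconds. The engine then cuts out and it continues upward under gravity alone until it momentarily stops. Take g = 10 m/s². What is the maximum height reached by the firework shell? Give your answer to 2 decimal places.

145.20 m

Phase 1 (powered ascent): v₀ = 0 m/s, a = 6 m/s².
v = v₀ + at = 0 + (6)(5.5) = 33.0 m/s
Δx = v₀t + ½at² = 0·5.5 + 0.5·6·5.5² = 90.8 m

Phase 2 (coasting upward): v₀ = 33.0 m/s, a = -10 m/s².
v = v₀ + at → t = (0 − 33.0) / -10 = 3.30 s
v² = v₀² + 2aΔx → Δx = (0² − 33.0²)/(2·-10) = 54.5 m
Maximum height = 90.8 + 54.5 = 145 m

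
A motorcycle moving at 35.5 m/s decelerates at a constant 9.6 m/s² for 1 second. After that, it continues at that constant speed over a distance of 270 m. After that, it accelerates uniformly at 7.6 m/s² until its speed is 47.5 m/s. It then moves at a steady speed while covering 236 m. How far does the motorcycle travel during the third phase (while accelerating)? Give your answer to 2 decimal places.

Phase 1 (decelerating): v₀ = 35.5 m/s, a = -9.6 m/s².
v = v₀ + at = 35.5 + (-9.6)(1) = 25.9 m/s
Δx = v₀t + ½at² = 35.5·1 + 0.5·-9.6·1² = 30.7 m

Phase 2 (constant speed): v₀ = 25.9 m/s, a = 0 m/s².
Constant speed: t = d/v = 270/25.9 = 10.4 s

Phase 3 (accelerating): v₀ = 25.9 m/s, a = 7.6 m/s².
v = v₀ + at → t = (47.5 − 25.9) / 7.6 = 2.84 s
v² = v₀² + 2aΔx → Δx = (47.5² − 25.9²)/(2·7.6) = 104 m
Distance in phase 3 = 104 m

104.31 m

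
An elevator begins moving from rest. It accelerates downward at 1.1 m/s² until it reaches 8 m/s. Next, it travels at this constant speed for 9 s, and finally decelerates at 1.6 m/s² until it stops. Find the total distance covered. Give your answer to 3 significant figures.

Phase 1 (accelerating): v₀ = 0 m/s, a = 1.1 m/s².
v = v₀ + at → t = (8 − 0) / 1.1 = 7.27 s
v² = v₀² + 2aΔx → Δx = (8² − 0²)/(2·1.1) = 29.1 m

Phase 2 (constant speed): v₀ = 8.00 m/s, a = 0 m/s².
v = v₀ + at = 8.00 + (0)(9) = 8.00 m/s
Δx = v₀t + ½at² = 8.00·9 + 0.5·0·9² = 72.0 m

Phase 3 (decelerating): v₀ = 8.00 m/s, a = -1.6 m/s².
v = v₀ + at → t = (0 − 8.00) / -1.6 = 5.00 s
v² = v₀² + 2aΔx → Δx = (0² − 8.00²)/(2·-1.6) = 20.0 m
Total distance = 29.1 + 72.0 + 20.0 = 121 m

121 m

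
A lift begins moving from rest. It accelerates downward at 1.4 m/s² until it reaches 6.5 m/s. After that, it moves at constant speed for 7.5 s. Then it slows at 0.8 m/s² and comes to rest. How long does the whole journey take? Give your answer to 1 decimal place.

20.3 s

Phase 1 (accelerating): v₀ = 0 m/s, a = 1.4 m/s².
v = v₀ + at → t = (6.5 − 0) / 1.4 = 4.64 s
v² = v₀² + 2aΔx → Δx = (6.5² − 0²)/(2·1.4) = 15.1 m

Phase 2 (constant speed): v₀ = 6.50 m/s, a = 0 m/s².
v = v₀ + at = 6.50 + (0)(7.5) = 6.50 m/s
Δx = v₀t + ½at² = 6.50·7.5 + 0.5·0·7.5² = 48.8 m

Phase 3 (decelerating): v₀ = 6.50 m/s, a = -0.8 m/s².
v = v₀ + at → t = (0 − 6.50) / -0.8 = 8.12 s
v² = v₀² + 2aΔx → Δx = (0² − 6.50²)/(2·-0.8) = 26.4 m
Total time = 4.64 + 7.50 + 8.12 = 20.3 s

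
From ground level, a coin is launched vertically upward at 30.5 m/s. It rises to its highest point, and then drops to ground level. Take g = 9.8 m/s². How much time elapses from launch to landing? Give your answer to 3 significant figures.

6.22 s

Phase 1 (rising): v₀ = 30.5 m/s, a = -9.8 m/s².
v = v₀ + at → t = (0 − 30.5) / -9.8 = 3.11 s
v² = v₀² + 2aΔx → Δx = (0² − 30.5²)/(2·-9.8) = 47.5 m

Phase 2 (falling): v₀ = 0 m/s, a = -9.8 m/s².
Falls 47.5 m from rest: t = √(2·47.5/9.8) = 3.11 s; v = g·t = 30.5 m/s.
Total time = 3.11 + 3.11 = 6.22 s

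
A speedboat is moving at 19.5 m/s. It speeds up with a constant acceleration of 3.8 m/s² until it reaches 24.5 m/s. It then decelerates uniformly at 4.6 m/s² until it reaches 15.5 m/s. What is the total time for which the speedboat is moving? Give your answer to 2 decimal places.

3.27 s

Phase 1 (accelerating): v₀ = 19.5 m/s, a = 3.8 m/s².
v = v₀ + at → t = (24.5 − 19.5) / 3.8 = 1.32 s
v² = v₀² + 2aΔx → Δx = (24.5² − 19.5²)/(2·3.8) = 28.9 m

Phase 2 (decelerating): v₀ = 24.5 m/s, a = -4.6 m/s².
v = v₀ + at → t = (15.5 − 24.5) / -4.6 = 1.96 s
v² = v₀² + 2aΔx → Δx = (15.5² − 24.5²)/(2·-4.6) = 39.1 m
Total time = 1.32 + 1.96 = 3.27 s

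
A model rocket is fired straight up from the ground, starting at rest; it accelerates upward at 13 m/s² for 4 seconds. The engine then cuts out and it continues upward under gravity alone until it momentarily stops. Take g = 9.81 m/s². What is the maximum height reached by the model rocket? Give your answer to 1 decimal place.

241.8 m

Phase 1 (powered ascent): v₀ = 0 m/s, a = 13 m/s².
v = v₀ + at = 0 + (13)(4) = 52.0 m/s
Δx = v₀t + ½at² = 0·4 + 0.5·13·4² = 104 m

Phase 2 (coasting upward): v₀ = 52.0 m/s, a = -9.81 m/s².
v = v₀ + at → t = (0 − 52.0) / -9.81 = 5.30 s
v² = v₀² + 2aΔx → Δx = (0² − 52.0²)/(2·-9.81) = 138 m
Maximum height = 104 + 138 = 242 m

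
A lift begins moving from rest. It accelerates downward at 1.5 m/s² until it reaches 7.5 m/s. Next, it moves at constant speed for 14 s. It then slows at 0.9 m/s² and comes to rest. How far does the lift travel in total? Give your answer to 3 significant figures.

Phase 1 (accelerating): v₀ = 0 m/s, a = 1.5 m/s².
v = v₀ + at → t = (7.5 − 0) / 1.5 = 5.00 s
v² = v₀² + 2aΔx → Δx = (7.5² − 0²)/(2·1.5) = 18.8 m

Phase 2 (constant speed): v₀ = 7.50 m/s, a = 0 m/s².
v = v₀ + at = 7.50 + (0)(14) = 7.50 m/s
Δx = v₀t + ½at² = 7.50·14 + 0.5·0·14² = 105 m

Phase 3 (decelerating): v₀ = 7.50 m/s, a = -0.9 m/s².
v = v₀ + at → t = (0 − 7.50) / -0.9 = 8.33 s
v² = v₀² + 2aΔx → Δx = (0² − 7.50²)/(2·-0.9) = 31.2 m
Total distance = 18.8 + 105 + 31.2 = 155 m

155 m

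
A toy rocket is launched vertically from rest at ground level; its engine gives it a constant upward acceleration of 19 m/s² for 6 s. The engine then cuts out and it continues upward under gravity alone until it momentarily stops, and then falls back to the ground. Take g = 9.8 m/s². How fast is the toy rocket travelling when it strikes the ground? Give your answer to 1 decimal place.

Phase 1 (powered ascent): v₀ = 0 m/s, a = 19 m/s².
v = v₀ + at = 0 + (19)(6) = 114 m/s
Δx = v₀t + ½at² = 0·6 + 0.5·19·6² = 342 m

Phase 2 (coasting upward): v₀ = 114 m/s, a = -9.8 m/s².
v = v₀ + at → t = (0 − 114) / -9.8 = 11.6 s
v² = v₀² + 2aΔx → Δx = (0² − 114²)/(2·-9.8) = 663 m

Phase 3 (free fall): v₀ = 0 m/s, a = -9.8 m/s².
Falls 1010 m from rest: t = √(2·1010/9.8) = 14.3 s; v = g·t = 140 m/s.
Impact speed = 140 m/s

140.4 m/s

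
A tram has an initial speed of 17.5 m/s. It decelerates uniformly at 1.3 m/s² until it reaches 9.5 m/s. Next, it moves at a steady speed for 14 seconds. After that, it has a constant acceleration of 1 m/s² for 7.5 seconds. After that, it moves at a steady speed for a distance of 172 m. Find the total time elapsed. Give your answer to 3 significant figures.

37.8 s

Phase 1 (decelerating): v₀ = 17.5 m/s, a = -1.3 m/s².
v = v₀ + at → t = (9.5 − 17.5) / -1.3 = 6.15 s
v² = v₀² + 2aΔx → Δx = (9.5² − 17.5²)/(2·-1.3) = 83.1 m

Phase 2 (constant speed): v₀ = 9.50 m/s, a = 0 m/s².
v = v₀ + at = 9.50 + (0)(14) = 9.50 m/s
Δx = v₀t + ½at² = 9.50·14 + 0.5·0·14² = 133 m

Phase 3 (accelerating): v₀ = 9.50 m/s, a = 1 m/s².
v = v₀ + at = 9.50 + (1)(7.5) = 17.0 m/s
Δx = v₀t + ½at² = 9.50·7.5 + 0.5·1·7.5² = 99.4 m

Phase 4 (constant speed): v₀ = 17.0 m/s, a = 0 m/s².
Constant speed: t = d/v = 172/17.0 = 10.1 s
Total time = 6.15 + 14.0 + 7.50 + 10.1 = 37.8 s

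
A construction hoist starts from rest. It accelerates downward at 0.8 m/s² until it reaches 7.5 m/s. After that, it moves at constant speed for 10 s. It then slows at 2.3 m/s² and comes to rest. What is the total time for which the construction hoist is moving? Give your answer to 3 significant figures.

22.6 s

Phase 1 (accelerating): v₀ = 0 m/s, a = 0.8 m/s².
v = v₀ + at → t = (7.5 − 0) / 0.8 = 9.38 s
v² = v₀² + 2aΔx → Δx = (7.5² − 0²)/(2·0.8) = 35.2 m

Phase 2 (constant speed): v₀ = 7.50 m/s, a = 0 m/s².
v = v₀ + at = 7.50 + (0)(10) = 7.50 m/s
Δx = v₀t + ½at² = 7.50·10 + 0.5·0·10² = 75.0 m

Phase 3 (decelerating): v₀ = 7.50 m/s, a = -2.3 m/s².
v = v₀ + at → t = (0 − 7.50) / -2.3 = 3.26 s
v² = v₀² + 2aΔx → Δx = (0² − 7.50²)/(2·-2.3) = 12.2 m
Total time = 9.38 + 10.0 + 3.26 = 22.6 s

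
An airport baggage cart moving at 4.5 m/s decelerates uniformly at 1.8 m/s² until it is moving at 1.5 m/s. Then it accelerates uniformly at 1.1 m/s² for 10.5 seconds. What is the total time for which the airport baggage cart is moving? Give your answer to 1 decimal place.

12.2 s

Phase 1 (decelerating): v₀ = 4.50 m/s, a = -1.8 m/s².
v = v₀ + at → t = (1.5 − 4.50) / -1.8 = 1.67 s
v² = v₀² + 2aΔx → Δx = (1.5² − 4.50²)/(2·-1.8) = 5.00 m

Phase 2 (accelerating): v₀ = 1.50 m/s, a = 1.1 m/s².
v = v₀ + at = 1.50 + (1.1)(10.5) = 13.1 m/s
Δx = v₀t + ½at² = 1.50·10.5 + 0.5·1.1·10.5² = 76.4 m
Total time = 1.67 + 10.5 = 12.2 s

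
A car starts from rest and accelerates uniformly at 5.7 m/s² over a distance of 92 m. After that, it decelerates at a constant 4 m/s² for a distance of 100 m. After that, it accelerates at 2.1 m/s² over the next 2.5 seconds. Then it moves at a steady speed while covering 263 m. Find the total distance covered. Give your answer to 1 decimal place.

Phase 1 (accelerating): v₀ = 0 m/s, a = 5.7 m/s².
v² = v₀² + 2aΔx = 0² + 2·5.7·92 = 1050 → v = 32.4 m/s
t = (v − v₀)/a = (32.4 − 0)/5.7 = 5.68 s

Phase 2 (decelerating): v₀ = 32.4 m/s, a = -4 m/s².
v² = v₀² + 2aΔx = 32.4² + 2·-4·100 = 249 → v = 15.8 m/s
t = (v − v₀)/a = (15.8 − 32.4)/-4 = 4.15 s

Phase 3 (accelerating): v₀ = 15.8 m/s, a = 2.1 m/s².
v = v₀ + at = 15.8 + (2.1)(2.5) = 21.0 m/s
Δx = v₀t + ½at² = 15.8·2.5 + 0.5·2.1·2.5² = 46.0 m

Phase 4 (constant speed): v₀ = 21.0 m/s, a = 0 m/s².
Constant speed: t = d/v = 263/21.0 = 12.5 s
Total distance = 92.0 + 100 + 46.0 + 263 = 501 m

501.0 m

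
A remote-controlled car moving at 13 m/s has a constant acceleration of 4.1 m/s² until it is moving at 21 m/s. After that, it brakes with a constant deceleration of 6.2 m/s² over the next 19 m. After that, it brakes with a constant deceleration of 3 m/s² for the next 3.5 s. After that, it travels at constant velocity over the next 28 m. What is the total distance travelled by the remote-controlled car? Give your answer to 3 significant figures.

Phase 1 (accelerating): v₀ = 13.0 m/s, a = 4.1 m/s².
v = v₀ + at → t = (21 − 13.0) / 4.1 = 1.95 s
v² = v₀² + 2aΔx → Δx = (21² − 13.0²)/(2·4.1) = 33.2 m

Phase 2 (decelerating): v₀ = 21.0 m/s, a = -6.2 m/s².
v² = v₀² + 2aΔx = 21.0² + 2·-6.2·19 = 205 → v = 14.3 m/s
t = (v − v₀)/a = (14.3 − 21.0)/-6.2 = 1.08 s

Phase 3 (decelerating): v₀ = 14.3 m/s, a = -3 m/s².
v = v₀ + at = 14.3 + (-3)(3.5) = 3.83 m/s
Δx = v₀t + ½at² = 14.3·3.5 + 0.5·-3·3.5² = 31.8 m

Phase 4 (constant speed): v₀ = 3.83 m/s, a = 0 m/s².
Constant speed: t = d/v = 28/3.83 = 7.31 s
Total distance = 33.2 + 19.0 + 31.8 + 28.0 = 112 m

112 m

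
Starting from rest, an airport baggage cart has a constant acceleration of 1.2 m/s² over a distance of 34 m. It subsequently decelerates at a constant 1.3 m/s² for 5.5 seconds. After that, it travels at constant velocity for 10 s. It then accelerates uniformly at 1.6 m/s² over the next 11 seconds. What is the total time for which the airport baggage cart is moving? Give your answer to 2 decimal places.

Phase 1 (accelerating): v₀ = 0 m/s, a = 1.2 m/s².
v² = v₀² + 2aΔx = 0² + 2·1.2·34 = 81.6 → v = 9.03 m/s
t = (v − v₀)/a = (9.03 − 0)/1.2 = 7.53 s

Phase 2 (decelerating): v₀ = 9.03 m/s, a = -1.3 m/s².
v = v₀ + at = 9.03 + (-1.3)(5.5) = 1.88 m/s
Δx = v₀t + ½at² = 9.03·5.5 + 0.5·-1.3·5.5² = 30.0 m

Phase 3 (constant speed): v₀ = 1.88 m/s, a = 0 m/s².
v = v₀ + at = 1.88 + (0)(10) = 1.88 m/s
Δx = v₀t + ½at² = 1.88·10 + 0.5·0·10² = 18.8 m

Phase 4 (accelerating): v₀ = 1.88 m/s, a = 1.6 m/s².
v = v₀ + at = 1.88 + (1.6)(11) = 19.5 m/s
Δx = v₀t + ½at² = 1.88·11 + 0.5·1.6·11² = 118 m
Total time = 7.53 + 5.50 + 10.0 + 11.0 = 34.0 s

34.03 s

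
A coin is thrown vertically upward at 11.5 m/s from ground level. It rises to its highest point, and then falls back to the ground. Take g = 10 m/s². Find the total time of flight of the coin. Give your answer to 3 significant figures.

Phase 1 (rising): v₀ = 11.5 m/s, a = -10 m/s².
v = v₀ + at → t = (0 − 11.5) / -10 = 1.15 s
v² = v₀² + 2aΔx → Δx = (0² − 11.5²)/(2·-10) = 6.61 m

Phase 2 (falling): v₀ = 0 m/s, a = -10 m/s².
Falls 6.61 m from rest: t = √(2·6.61/10) = 1.15 s; v = g·t = 11.5 m/s.
Total time = 1.15 + 1.15 = 2.30 s

2.30 s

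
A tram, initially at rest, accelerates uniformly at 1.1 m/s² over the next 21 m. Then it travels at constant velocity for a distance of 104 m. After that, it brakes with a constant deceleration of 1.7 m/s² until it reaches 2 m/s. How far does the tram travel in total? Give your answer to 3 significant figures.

137 m

Phase 1 (accelerating): v₀ = 0 m/s, a = 1.1 m/s².
v² = v₀² + 2aΔx = 0² + 2·1.1·21 = 46.2 → v = 6.80 m/s
t = (v − v₀)/a = (6.80 − 0)/1.1 = 6.18 s

Phase 2 (constant speed): v₀ = 6.80 m/s, a = 0 m/s².
Constant speed: t = d/v = 104/6.80 = 15.3 s

Phase 3 (decelerating): v₀ = 6.80 m/s, a = -1.7 m/s².
v = v₀ + at → t = (2 − 6.80) / -1.7 = 2.82 s
v² = v₀² + 2aΔx → Δx = (2² − 6.80²)/(2·-1.7) = 12.4 m
Total distance = 21.0 + 104 + 12.4 = 137 m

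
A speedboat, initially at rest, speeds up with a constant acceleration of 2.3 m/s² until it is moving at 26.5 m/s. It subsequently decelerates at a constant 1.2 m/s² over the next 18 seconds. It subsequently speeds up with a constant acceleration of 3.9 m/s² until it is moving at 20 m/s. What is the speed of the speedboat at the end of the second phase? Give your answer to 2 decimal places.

Phase 1 (accelerating): v₀ = 0 m/s, a = 2.3 m/s².
v = v₀ + at → t = (26.5 − 0) / 2.3 = 11.5 s
v² = v₀² + 2aΔx → Δx = (26.5² − 0²)/(2·2.3) = 153 m

Phase 2 (decelerating): v₀ = 26.5 m/s, a = -1.2 m/s².
v = v₀ + at = 26.5 + (-1.2)(18) = 4.90 m/s
Δx = v₀t + ½at² = 26.5·18 + 0.5·-1.2·18² = 283 m
Speed at end of phase 2 = 4.90 m/s

4.90 m/s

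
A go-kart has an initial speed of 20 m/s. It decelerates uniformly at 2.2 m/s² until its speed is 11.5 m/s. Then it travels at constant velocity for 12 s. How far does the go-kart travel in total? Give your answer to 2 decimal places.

Phase 1 (decelerating): v₀ = 20.0 m/s, a = -2.2 m/s².
v = v₀ + at → t = (11.5 − 20.0) / -2.2 = 3.86 s
v² = v₀² + 2aΔx → Δx = (11.5² − 20.0²)/(2·-2.2) = 60.9 m

Phase 2 (constant speed): v₀ = 11.5 m/s, a = 0 m/s².
v = v₀ + at = 11.5 + (0)(12) = 11.5 m/s
Δx = v₀t + ½at² = 11.5·12 + 0.5·0·12² = 138 m
Total distance = 60.9 + 138 = 199 m

198.85 m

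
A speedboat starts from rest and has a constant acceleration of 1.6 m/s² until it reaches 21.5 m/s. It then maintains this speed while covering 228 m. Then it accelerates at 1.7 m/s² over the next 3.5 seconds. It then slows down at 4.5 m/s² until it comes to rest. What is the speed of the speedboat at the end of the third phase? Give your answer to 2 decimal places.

Phase 1 (accelerating): v₀ = 0 m/s, a = 1.6 m/s².
v = v₀ + at → t = (21.5 − 0) / 1.6 = 13.4 s
v² = v₀² + 2aΔx → Δx = (21.5² − 0²)/(2·1.6) = 144 m

Phase 2 (constant speed): v₀ = 21.5 m/s, a = 0 m/s².
Constant speed: t = d/v = 228/21.5 = 10.6 s

Phase 3 (accelerating): v₀ = 21.5 m/s, a = 1.7 m/s².
v = v₀ + at = 21.5 + (1.7)(3.5) = 27.4 m/s
Δx = v₀t + ½at² = 21.5·3.5 + 0.5·1.7·3.5² = 85.7 m
Speed at end of phase 3 = 27.4 m/s

27.45 m/s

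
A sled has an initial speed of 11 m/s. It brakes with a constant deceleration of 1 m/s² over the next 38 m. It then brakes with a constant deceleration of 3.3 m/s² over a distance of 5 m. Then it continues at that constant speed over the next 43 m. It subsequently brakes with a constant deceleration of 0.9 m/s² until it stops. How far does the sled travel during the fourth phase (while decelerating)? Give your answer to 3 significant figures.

Phase 1 (decelerating): v₀ = 11.0 m/s, a = -1 m/s².
v² = v₀² + 2aΔx = 11.0² + 2·-1·38 = 45.0 → v = 6.71 m/s
t = (v − v₀)/a = (6.71 − 11.0)/-1 = 4.29 s

Phase 2 (decelerating): v₀ = 6.71 m/s, a = -3.3 m/s².
v² = v₀² + 2aΔx = 6.71² + 2·-3.3·5 = 12.0 → v = 3.46 m/s
t = (v − v₀)/a = (3.46 − 6.71)/-3.3 = 0.983 s

Phase 3 (constant speed): v₀ = 3.46 m/s, a = 0 m/s².
Constant speed: t = d/v = 43/3.46 = 12.4 s

Phase 4 (decelerating): v₀ = 3.46 m/s, a = -0.9 m/s².
v = v₀ + at → t = (0 − 3.46) / -0.9 = 3.85 s
v² = v₀² + 2aΔx → Δx = (0² − 3.46²)/(2·-0.9) = 6.67 m
Distance in phase 4 = 6.67 m

6.67 m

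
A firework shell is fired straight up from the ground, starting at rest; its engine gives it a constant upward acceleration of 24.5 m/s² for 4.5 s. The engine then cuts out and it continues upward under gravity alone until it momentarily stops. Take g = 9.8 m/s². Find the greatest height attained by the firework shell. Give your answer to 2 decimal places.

868.22 m

Phase 1 (powered ascent): v₀ = 0 m/s, a = 24.5 m/s².
v = v₀ + at = 0 + (24.5)(4.5) = 110 m/s
Δx = v₀t + ½at² = 0·4.5 + 0.5·24.5·4.5² = 248 m

Phase 2 (coasting upward): v₀ = 110 m/s, a = -9.8 m/s².
v = v₀ + at → t = (0 − 110) / -9.8 = 11.2 s
v² = v₀² + 2aΔx → Δx = (0² − 110²)/(2·-9.8) = 620 m
Maximum height = 248 + 620 = 868 m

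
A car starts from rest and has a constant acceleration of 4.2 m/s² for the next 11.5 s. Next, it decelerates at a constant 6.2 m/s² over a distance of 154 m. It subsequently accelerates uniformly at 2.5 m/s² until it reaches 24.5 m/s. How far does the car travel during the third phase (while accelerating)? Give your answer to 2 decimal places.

Phase 1 (accelerating): v₀ = 0 m/s, a = 4.2 m/s².
v = v₀ + at = 0 + (4.2)(11.5) = 48.3 m/s
Δx = v₀t + ½at² = 0·11.5 + 0.5·4.2·11.5² = 278 m

Phase 2 (decelerating): v₀ = 48.3 m/s, a = -6.2 m/s².
v² = v₀² + 2aΔx = 48.3² + 2·-6.2·154 = 423 → v = 20.6 m/s
t = (v − v₀)/a = (20.6 − 48.3)/-6.2 = 4.47 s

Phase 3 (accelerating): v₀ = 20.6 m/s, a = 2.5 m/s².
v = v₀ + at → t = (24.5 − 20.6) / 2.5 = 1.57 s
v² = v₀² + 2aΔx → Δx = (24.5² − 20.6²)/(2·2.5) = 35.4 m
Distance in phase 3 = 35.4 m

35.39 m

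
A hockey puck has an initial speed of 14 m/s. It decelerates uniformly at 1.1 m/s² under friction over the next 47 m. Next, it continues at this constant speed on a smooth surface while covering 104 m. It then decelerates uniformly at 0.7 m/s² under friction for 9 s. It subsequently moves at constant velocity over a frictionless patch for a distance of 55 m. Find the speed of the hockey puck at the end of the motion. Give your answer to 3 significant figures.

3.32 m/s

Phase 1 (decelerating): v₀ = 14.0 m/s, a = -1.1 m/s².
v² = v₀² + 2aΔx = 14.0² + 2·-1.1·47 = 92.6 → v = 9.62 m/s
t = (v − v₀)/a = (9.62 − 14.0)/-1.1 = 3.98 s

Phase 2 (constant speed): v₀ = 9.62 m/s, a = 0 m/s².
Constant speed: t = d/v = 104/9.62 = 10.8 s

Phase 3 (decelerating): v₀ = 9.62 m/s, a = -0.7 m/s².
v = v₀ + at = 9.62 + (-0.7)(9) = 3.32 m/s
Δx = v₀t + ½at² = 9.62·9 + 0.5·-0.7·9² = 58.3 m

Phase 4 (constant speed): v₀ = 3.32 m/s, a = 0 m/s².
Constant speed: t = d/v = 55/3.32 = 16.6 s
Final speed = 3.32 m/s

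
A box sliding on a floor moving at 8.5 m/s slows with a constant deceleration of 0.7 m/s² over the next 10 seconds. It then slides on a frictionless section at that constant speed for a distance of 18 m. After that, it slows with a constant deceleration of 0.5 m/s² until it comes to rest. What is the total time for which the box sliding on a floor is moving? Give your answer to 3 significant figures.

Phase 1 (decelerating): v₀ = 8.50 m/s, a = -0.7 m/s².
v = v₀ + at = 8.50 + (-0.7)(10) = 1.50 m/s
Δx = v₀t + ½at² = 8.50·10 + 0.5·-0.7·10² = 50.0 m

Phase 2 (constant speed): v₀ = 1.50 m/s, a = 0 m/s².
Constant speed: t = d/v = 18/1.50 = 12.0 s

Phase 3 (decelerating): v₀ = 1.50 m/s, a = -0.5 m/s².
v = v₀ + at → t = (0 − 1.50) / -0.5 = 3.00 s
v² = v₀² + 2aΔx → Δx = (0² − 1.50²)/(2·-0.5) = 2.25 m
Total time = 10.0 + 12.0 + 3.00 = 25.0 s

25.0 s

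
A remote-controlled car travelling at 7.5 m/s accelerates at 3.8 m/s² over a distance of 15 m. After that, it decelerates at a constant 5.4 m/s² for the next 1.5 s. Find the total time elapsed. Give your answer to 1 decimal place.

Phase 1 (accelerating): v₀ = 7.50 m/s, a = 3.8 m/s².
v² = v₀² + 2aΔx = 7.50² + 2·3.8·15 = 170 → v = 13.0 m/s
t = (v − v₀)/a = (13.0 − 7.50)/3.8 = 1.46 s

Phase 2 (decelerating): v₀ = 13.0 m/s, a = -5.4 m/s².
v = v₀ + at = 13.0 + (-5.4)(1.5) = 4.95 m/s
Δx = v₀t + ½at² = 13.0·1.5 + 0.5·-5.4·1.5² = 13.5 m
Total time = 1.46 + 1.50 = 2.96 s

3.0 s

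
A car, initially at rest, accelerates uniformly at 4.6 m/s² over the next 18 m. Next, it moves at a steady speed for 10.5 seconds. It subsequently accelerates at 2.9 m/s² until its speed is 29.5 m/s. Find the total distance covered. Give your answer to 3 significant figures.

Phase 1 (accelerating): v₀ = 0 m/s, a = 4.6 m/s².
v² = v₀² + 2aΔx = 0² + 2·4.6·18 = 166 → v = 12.9 m/s
t = (v − v₀)/a = (12.9 − 0)/4.6 = 2.80 s

Phase 2 (constant speed): v₀ = 12.9 m/s, a = 0 m/s².
v = v₀ + at = 12.9 + (0)(10.5) = 12.9 m/s
Δx = v₀t + ½at² = 12.9·10.5 + 0.5·0·10.5² = 135 m

Phase 3 (accelerating): v₀ = 12.9 m/s, a = 2.9 m/s².
v = v₀ + at → t = (29.5 − 12.9) / 2.9 = 5.73 s
v² = v₀² + 2aΔx → Δx = (29.5² − 12.9²)/(2·2.9) = 121 m
Total distance = 18.0 + 135 + 121 = 275 m

275 m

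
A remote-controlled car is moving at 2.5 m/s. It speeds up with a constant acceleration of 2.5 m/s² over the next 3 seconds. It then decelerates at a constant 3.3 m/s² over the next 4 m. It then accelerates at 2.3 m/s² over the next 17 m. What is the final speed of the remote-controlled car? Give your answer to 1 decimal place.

12.3 m/s

Phase 1 (accelerating): v₀ = 2.50 m/s, a = 2.5 m/s².
v = v₀ + at = 2.50 + (2.5)(3) = 10.0 m/s
Δx = v₀t + ½at² = 2.50·3 + 0.5·2.5·3² = 18.8 m

Phase 2 (decelerating): v₀ = 10.0 m/s, a = -3.3 m/s².
v² = v₀² + 2aΔx = 10.0² + 2·-3.3·4 = 73.6 → v = 8.58 m/s
t = (v − v₀)/a = (8.58 − 10.0)/-3.3 = 0.431 s

Phase 3 (accelerating): v₀ = 8.58 m/s, a = 2.3 m/s².
v² = v₀² + 2aΔx = 8.58² + 2·2.3·17 = 152 → v = 12.3 m/s
t = (v − v₀)/a = (12.3 − 8.58)/2.3 = 1.63 s
Final speed = 12.3 m/s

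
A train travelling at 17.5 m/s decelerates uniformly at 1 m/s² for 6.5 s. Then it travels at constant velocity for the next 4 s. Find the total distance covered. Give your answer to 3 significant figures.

Phase 1 (decelerating): v₀ = 17.5 m/s, a = -1 m/s².
v = v₀ + at = 17.5 + (-1)(6.5) = 11.0 m/s
Δx = v₀t + ½at² = 17.5·6.5 + 0.5·-1·6.5² = 92.6 m

Phase 2 (constant speed): v₀ = 11.0 m/s, a = 0 m/s².
v = v₀ + at = 11.0 + (0)(4) = 11.0 m/s
Δx = v₀t + ½at² = 11.0·4 + 0.5·0·4² = 44.0 m
Total distance = 92.6 + 44.0 = 137 m

137 m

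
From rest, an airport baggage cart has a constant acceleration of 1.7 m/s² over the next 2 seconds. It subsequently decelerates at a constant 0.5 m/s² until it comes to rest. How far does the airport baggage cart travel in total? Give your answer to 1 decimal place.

Phase 1 (accelerating): v₀ = 0 m/s, a = 1.7 m/s².
v = v₀ + at = 0 + (1.7)(2) = 3.40 m/s
Δx = v₀t + ½at² = 0·2 + 0.5·1.7·2² = 3.40 m

Phase 2 (decelerating): v₀ = 3.40 m/s, a = -0.5 m/s².
v = v₀ + at → t = (0 − 3.40) / -0.5 = 6.80 s
v² = v₀² + 2aΔx → Δx = (0² − 3.40²)/(2·-0.5) = 11.6 m
Total distance = 3.40 + 11.6 = 15.0 m

15.0 m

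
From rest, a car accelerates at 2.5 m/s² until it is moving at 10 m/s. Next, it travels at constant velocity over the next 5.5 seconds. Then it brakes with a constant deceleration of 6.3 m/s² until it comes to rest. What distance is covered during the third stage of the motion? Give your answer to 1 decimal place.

7.9 m

Phase 1 (accelerating): v₀ = 0 m/s, a = 2.5 m/s².
v = v₀ + at → t = (10 − 0) / 2.5 = 4.00 s
v² = v₀² + 2aΔx → Δx = (10² − 0²)/(2·2.5) = 20.0 m

Phase 2 (constant speed): v₀ = 10.0 m/s, a = 0 m/s².
v = v₀ + at = 10.0 + (0)(5.5) = 10.0 m/s
Δx = v₀t + ½at² = 10.0·5.5 + 0.5·0·5.5² = 55.0 m

Phase 3 (decelerating): v₀ = 10.0 m/s, a = -6.3 m/s².
v = v₀ + at → t = (0 − 10.0) / -6.3 = 1.59 s
v² = v₀² + 2aΔx → Δx = (0² − 10.0²)/(2·-6.3) = 7.94 m
Distance in phase 3 = 7.94 m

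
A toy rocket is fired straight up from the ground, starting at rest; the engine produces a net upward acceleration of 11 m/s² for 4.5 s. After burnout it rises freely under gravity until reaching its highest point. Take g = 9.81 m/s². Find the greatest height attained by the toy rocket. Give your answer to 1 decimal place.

Phase 1 (powered ascent): v₀ = 0 m/s, a = 11 m/s².
v = v₀ + at = 0 + (11)(4.5) = 49.5 m/s
Δx = v₀t + ½at² = 0·4.5 + 0.5·11·4.5² = 111 m

Phase 2 (coasting upward): v₀ = 49.5 m/s, a = -9.81 m/s².
v = v₀ + at → t = (0 − 49.5) / -9.81 = 5.05 s
v² = v₀² + 2aΔx → Δx = (0² − 49.5²)/(2·-9.81) = 125 m
Maximum height = 111 + 125 = 236 m

236.3 m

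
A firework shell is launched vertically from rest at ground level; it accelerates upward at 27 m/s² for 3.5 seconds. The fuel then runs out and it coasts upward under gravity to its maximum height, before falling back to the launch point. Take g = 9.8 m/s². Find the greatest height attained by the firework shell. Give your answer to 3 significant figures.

621 m

Phase 1 (powered ascent): v₀ = 0 m/s, a = 27 m/s².
v = v₀ + at = 0 + (27)(3.5) = 94.5 m/s
Δx = v₀t + ½at² = 0·3.5 + 0.5·27·3.5² = 165 m

Phase 2 (coasting upward): v₀ = 94.5 m/s, a = -9.8 m/s².
v = v₀ + at → t = (0 − 94.5) / -9.8 = 9.64 s
v² = v₀² + 2aΔx → Δx = (0² − 94.5²)/(2·-9.8) = 456 m
Maximum height = 165 + 456 = 621 m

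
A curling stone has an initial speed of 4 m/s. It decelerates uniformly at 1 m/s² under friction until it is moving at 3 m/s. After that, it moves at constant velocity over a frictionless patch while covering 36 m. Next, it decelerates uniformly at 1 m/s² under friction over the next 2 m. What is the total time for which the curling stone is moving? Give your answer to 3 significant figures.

Phase 1 (decelerating): v₀ = 4.00 m/s, a = -1 m/s².
v = v₀ + at → t = (3 − 4.00) / -1 = 1.00 s
v² = v₀² + 2aΔx → Δx = (3² − 4.00²)/(2·-1) = 3.50 m

Phase 2 (constant speed): v₀ = 3.00 m/s, a = 0 m/s².
Constant speed: t = d/v = 36/3.00 = 12.0 s

Phase 3 (decelerating): v₀ = 3.00 m/s, a = -1 m/s².
v² = v₀² + 2aΔx = 3.00² + 2·-1·2 = 5.00 → v = 2.24 m/s
t = (v − v₀)/a = (2.24 − 3.00)/-1 = 0.764 s
Total time = 1.00 + 12.0 + 0.764 = 13.8 s

13.8 s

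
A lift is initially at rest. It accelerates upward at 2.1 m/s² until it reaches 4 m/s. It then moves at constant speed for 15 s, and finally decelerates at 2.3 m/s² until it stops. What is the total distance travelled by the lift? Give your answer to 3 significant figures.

Phase 1 (accelerating): v₀ = 0 m/s, a = 2.1 m/s².
v = v₀ + at → t = (4 − 0) / 2.1 = 1.90 s
v² = v₀² + 2aΔx → Δx = (4² − 0²)/(2·2.1) = 3.81 m

Phase 2 (constant speed): v₀ = 4.00 m/s, a = 0 m/s².
v = v₀ + at = 4.00 + (0)(15) = 4.00 m/s
Δx = v₀t + ½at² = 4.00·15 + 0.5·0·15² = 60.0 m

Phase 3 (decelerating): v₀ = 4.00 m/s, a = -2.3 m/s².
v = v₀ + at → t = (0 − 4.00) / -2.3 = 1.74 s
v² = v₀² + 2aΔx → Δx = (0² − 4.00²)/(2·-2.3) = 3.48 m
Total distance = 3.81 + 60.0 + 3.48 = 67.3 m

67.3 m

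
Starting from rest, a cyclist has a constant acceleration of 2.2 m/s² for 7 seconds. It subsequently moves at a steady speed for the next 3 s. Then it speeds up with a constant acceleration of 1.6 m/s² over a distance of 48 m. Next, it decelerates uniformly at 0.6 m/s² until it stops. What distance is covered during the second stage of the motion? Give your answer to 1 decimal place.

46.2 m

Phase 1 (accelerating): v₀ = 0 m/s, a = 2.2 m/s².
v = v₀ + at = 0 + (2.2)(7) = 15.4 m/s
Δx = v₀t + ½at² = 0·7 + 0.5·2.2·7² = 53.9 m

Phase 2 (constant speed): v₀ = 15.4 m/s, a = 0 m/s².
v = v₀ + at = 15.4 + (0)(3) = 15.4 m/s
Δx = v₀t + ½at² = 15.4·3 + 0.5·0·3² = 46.2 m
Distance in phase 2 = 46.2 m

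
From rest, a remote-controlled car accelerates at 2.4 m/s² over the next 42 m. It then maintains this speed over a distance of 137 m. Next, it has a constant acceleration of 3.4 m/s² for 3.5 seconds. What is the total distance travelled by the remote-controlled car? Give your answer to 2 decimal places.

249.52 m

Phase 1 (accelerating): v₀ = 0 m/s, a = 2.4 m/s².
v² = v₀² + 2aΔx = 0² + 2·2.4·42 = 202 → v = 14.2 m/s
t = (v − v₀)/a = (14.2 − 0)/2.4 = 5.92 s

Phase 2 (constant speed): v₀ = 14.2 m/s, a = 0 m/s².
Constant speed: t = d/v = 137/14.2 = 9.65 s

Phase 3 (accelerating): v₀ = 14.2 m/s, a = 3.4 m/s².
v = v₀ + at = 14.2 + (3.4)(3.5) = 26.1 m/s
Δx = v₀t + ½at² = 14.2·3.5 + 0.5·3.4·3.5² = 70.5 m
Total distance = 42.0 + 137 + 70.5 = 250 m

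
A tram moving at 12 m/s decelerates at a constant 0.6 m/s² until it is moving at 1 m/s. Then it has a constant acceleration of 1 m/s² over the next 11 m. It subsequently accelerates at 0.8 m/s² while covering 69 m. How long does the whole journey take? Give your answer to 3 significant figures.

Phase 1 (decelerating): v₀ = 12.0 m/s, a = -0.6 m/s².
v = v₀ + at → t = (1 − 12.0) / -0.6 = 18.3 s
v² = v₀² + 2aΔx → Δx = (1² − 12.0²)/(2·-0.6) = 119 m

Phase 2 (accelerating): v₀ = 1.00 m/s, a = 1 m/s².
v² = v₀² + 2aΔx = 1.00² + 2·1·11 = 23.0 → v = 4.80 m/s
t = (v − v₀)/a = (4.80 − 1.00)/1 = 3.80 s

Phase 3 (accelerating): v₀ = 4.80 m/s, a = 0.8 m/s².
v² = v₀² + 2aΔx = 4.80² + 2·0.8·69 = 133 → v = 11.5 m/s
t = (v − v₀)/a = (11.5 − 4.80)/0.8 = 8.44 s
Total time = 18.3 + 3.80 + 8.44 = 30.6 s

30.6 s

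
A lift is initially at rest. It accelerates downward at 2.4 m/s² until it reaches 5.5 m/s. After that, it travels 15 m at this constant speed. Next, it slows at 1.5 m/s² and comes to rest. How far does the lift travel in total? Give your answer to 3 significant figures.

31.4 m

Phase 1 (accelerating): v₀ = 0 m/s, a = 2.4 m/s².
v = v₀ + at → t = (5.5 − 0) / 2.4 = 2.29 s
v² = v₀² + 2aΔx → Δx = (5.5² − 0²)/(2·2.4) = 6.30 m

Phase 2 (constant speed): v₀ = 5.50 m/s, a = 0 m/s².
Constant speed: t = d/v = 15/5.50 = 2.73 s

Phase 3 (decelerating): v₀ = 5.50 m/s, a = -1.5 m/s².
v = v₀ + at → t = (0 − 5.50) / -1.5 = 3.67 s
v² = v₀² + 2aΔx → Δx = (0² − 5.50²)/(2·-1.5) = 10.1 m
Total distance = 6.30 + 15.0 + 10.1 = 31.4 m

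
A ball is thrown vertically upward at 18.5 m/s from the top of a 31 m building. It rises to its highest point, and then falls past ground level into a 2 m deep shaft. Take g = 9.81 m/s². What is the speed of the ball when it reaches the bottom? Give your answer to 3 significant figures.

31.5 m/s

Phase 1 (rising): v₀ = 18.5 m/s, a = -9.81 m/s².
v = v₀ + at → t = (0 − 18.5) / -9.81 = 1.89 s
v² = v₀² + 2aΔx → Δx = (0² − 18.5²)/(2·-9.81) = 17.4 m

Phase 2 (falling): v₀ = 0 m/s, a = -9.81 m/s².
Falls 50.4 m from rest: t = √(2·50.4/9.81) = 3.21 s; v = g·t = 31.5 m/s.
Final speed = 31.5 m/s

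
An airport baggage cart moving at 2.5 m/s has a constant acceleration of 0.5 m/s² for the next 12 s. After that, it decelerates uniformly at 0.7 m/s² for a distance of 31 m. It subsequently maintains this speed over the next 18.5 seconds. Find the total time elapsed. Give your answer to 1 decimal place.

35.0 s

Phase 1 (accelerating): v₀ = 2.50 m/s, a = 0.5 m/s².
v = v₀ + at = 2.50 + (0.5)(12) = 8.50 m/s
Δx = v₀t + ½at² = 2.50·12 + 0.5·0.5·12² = 66.0 m

Phase 2 (decelerating): v₀ = 8.50 m/s, a = -0.7 m/s².
v² = v₀² + 2aΔx = 8.50² + 2·-0.7·31 = 28.9 → v = 5.37 m/s
t = (v − v₀)/a = (5.37 − 8.50)/-0.7 = 4.47 s

Phase 3 (constant speed): v₀ = 5.37 m/s, a = 0 m/s².
v = v₀ + at = 5.37 + (0)(18.5) = 5.37 m/s
Δx = v₀t + ½at² = 5.37·18.5 + 0.5·0·18.5² = 99.4 m
Total time = 12.0 + 4.47 + 18.5 = 35.0 s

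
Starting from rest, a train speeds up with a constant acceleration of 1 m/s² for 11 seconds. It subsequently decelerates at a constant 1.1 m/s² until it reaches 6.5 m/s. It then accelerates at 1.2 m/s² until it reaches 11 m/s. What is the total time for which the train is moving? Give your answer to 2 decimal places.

Phase 1 (accelerating): v₀ = 0 m/s, a = 1 m/s².
v = v₀ + at = 0 + (1)(11) = 11.0 m/s
Δx = v₀t + ½at² = 0·11 + 0.5·1·11² = 60.5 m

Phase 2 (decelerating): v₀ = 11.0 m/s, a = -1.1 m/s².
v = v₀ + at → t = (6.5 − 11.0) / -1.1 = 4.09 s
v² = v₀² + 2aΔx → Δx = (6.5² − 11.0²)/(2·-1.1) = 35.8 m

Phase 3 (accelerating): v₀ = 6.50 m/s, a = 1.2 m/s².
v = v₀ + at → t = (11 − 6.50) / 1.2 = 3.75 s
v² = v₀² + 2aΔx → Δx = (11² − 6.50²)/(2·1.2) = 32.8 m
Total time = 11.0 + 4.09 + 3.75 = 18.8 s

18.84 s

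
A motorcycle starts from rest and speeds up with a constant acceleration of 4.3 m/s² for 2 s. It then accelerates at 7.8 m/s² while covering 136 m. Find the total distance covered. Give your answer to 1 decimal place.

Phase 1 (accelerating): v₀ = 0 m/s, a = 4.3 m/s².
v = v₀ + at = 0 + (4.3)(2) = 8.60 m/s
Δx = v₀t + ½at² = 0·2 + 0.5·4.3·2² = 8.60 m

Phase 2 (accelerating): v₀ = 8.60 m/s, a = 7.8 m/s².
v² = v₀² + 2aΔx = 8.60² + 2·7.8·136 = 2200 → v = 46.9 m/s
t = (v − v₀)/a = (46.9 − 8.60)/7.8 = 4.90 s
Total distance = 8.60 + 136 = 145 m

144.6 m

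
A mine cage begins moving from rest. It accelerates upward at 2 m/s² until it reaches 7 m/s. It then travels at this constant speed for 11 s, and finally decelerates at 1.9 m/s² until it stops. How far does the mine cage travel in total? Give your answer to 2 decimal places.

102.14 m

Phase 1 (accelerating): v₀ = 0 m/s, a = 2 m/s².
v = v₀ + at → t = (7 − 0) / 2 = 3.50 s
v² = v₀² + 2aΔx → Δx = (7² − 0²)/(2·2) = 12.2 m

Phase 2 (constant speed): v₀ = 7.00 m/s, a = 0 m/s².
v = v₀ + at = 7.00 + (0)(11) = 7.00 m/s
Δx = v₀t + ½at² = 7.00·11 + 0.5·0·11² = 77.0 m

Phase 3 (decelerating): v₀ = 7.00 m/s, a = -1.9 m/s².
v = v₀ + at → t = (0 − 7.00) / -1.9 = 3.68 s
v² = v₀² + 2aΔx → Δx = (0² − 7.00²)/(2·-1.9) = 12.9 m
Total distance = 12.2 + 77.0 + 12.9 = 102 m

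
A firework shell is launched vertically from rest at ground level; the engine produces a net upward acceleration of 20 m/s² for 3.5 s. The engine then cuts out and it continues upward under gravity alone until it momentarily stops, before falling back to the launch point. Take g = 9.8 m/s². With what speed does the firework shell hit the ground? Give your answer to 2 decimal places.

85.45 m/s

Phase 1 (powered ascent): v₀ = 0 m/s, a = 20 m/s².
v = v₀ + at = 0 + (20)(3.5) = 70.0 m/s
Δx = v₀t + ½at² = 0·3.5 + 0.5·20·3.5² = 122 m

Phase 2 (coasting upward): v₀ = 70.0 m/s, a = -9.8 m/s².
v = v₀ + at → t = (0 − 70.0) / -9.8 = 7.14 s
v² = v₀² + 2aΔx → Δx = (0² − 70.0²)/(2·-9.8) = 250 m

Phase 3 (free fall): v₀ = 0 m/s, a = -9.8 m/s².
Falls 372 m from rest: t = √(2·372/9.8) = 8.72 s; v = g·t = 85.4 m/s.
Impact speed = 85.4 m/s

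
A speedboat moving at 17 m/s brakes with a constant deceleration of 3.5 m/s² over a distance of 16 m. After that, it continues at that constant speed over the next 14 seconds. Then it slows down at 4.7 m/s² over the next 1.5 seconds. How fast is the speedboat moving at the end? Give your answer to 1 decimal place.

6.3 m/s

Phase 1 (decelerating): v₀ = 17.0 m/s, a = -3.5 m/s².
v² = v₀² + 2aΔx = 17.0² + 2·-3.5·16 = 177 → v = 13.3 m/s
t = (v − v₀)/a = (13.3 − 17.0)/-3.5 = 1.06 s

Phase 2 (constant speed): v₀ = 13.3 m/s, a = 0 m/s².
v = v₀ + at = 13.3 + (0)(14) = 13.3 m/s
Δx = v₀t + ½at² = 13.3·14 + 0.5·0·14² = 186 m

Phase 3 (decelerating): v₀ = 13.3 m/s, a = -4.7 m/s².
v = v₀ + at = 13.3 + (-4.7)(1.5) = 6.25 m/s
Δx = v₀t + ½at² = 13.3·1.5 + 0.5·-4.7·1.5² = 14.7 m
Final speed = 6.25 m/s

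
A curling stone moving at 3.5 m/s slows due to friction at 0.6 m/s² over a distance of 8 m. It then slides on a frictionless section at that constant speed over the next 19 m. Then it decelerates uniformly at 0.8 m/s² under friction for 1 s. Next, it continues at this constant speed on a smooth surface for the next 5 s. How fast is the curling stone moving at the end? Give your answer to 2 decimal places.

0.83 m/s

Phase 1 (decelerating): v₀ = 3.50 m/s, a = -0.6 m/s².
v² = v₀² + 2aΔx = 3.50² + 2·-0.6·8 = 2.65 → v = 1.63 m/s
t = (v − v₀)/a = (1.63 − 3.50)/-0.6 = 3.12 s

Phase 2 (constant speed): v₀ = 1.63 m/s, a = 0 m/s².
Constant speed: t = d/v = 19/1.63 = 11.7 s

Phase 3 (decelerating): v₀ = 1.63 m/s, a = -0.8 m/s².
v = v₀ + at = 1.63 + (-0.8)(1) = 0.828 m/s
Δx = v₀t + ½at² = 1.63·1 + 0.5·-0.8·1² = 1.23 m

Phase 4 (constant speed): v₀ = 0.828 m/s, a = 0 m/s².
v = v₀ + at = 0.828 + (0)(5) = 0.828 m/s
Δx = v₀t + ½at² = 0.828·5 + 0.5·0·5² = 4.14 m
Final speed = 0.828 m/s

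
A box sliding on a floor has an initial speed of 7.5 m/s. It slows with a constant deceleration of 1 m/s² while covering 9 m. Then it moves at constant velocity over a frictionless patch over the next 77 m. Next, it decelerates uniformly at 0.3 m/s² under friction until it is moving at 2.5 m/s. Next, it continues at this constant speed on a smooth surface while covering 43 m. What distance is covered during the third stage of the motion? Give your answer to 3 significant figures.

53.3 m

Phase 1 (decelerating): v₀ = 7.50 m/s, a = -1 m/s².
v² = v₀² + 2aΔx = 7.50² + 2·-1·9 = 38.2 → v = 6.18 m/s
t = (v − v₀)/a = (6.18 − 7.50)/-1 = 1.32 s

Phase 2 (constant speed): v₀ = 6.18 m/s, a = 0 m/s².
Constant speed: t = d/v = 77/6.18 = 12.5 s

Phase 3 (decelerating): v₀ = 6.18 m/s, a = -0.3 m/s².
v = v₀ + at → t = (2.5 − 6.18) / -0.3 = 12.3 s
v² = v₀² + 2aΔx → Δx = (2.5² − 6.18²)/(2·-0.3) = 53.3 m
Distance in phase 3 = 53.3 m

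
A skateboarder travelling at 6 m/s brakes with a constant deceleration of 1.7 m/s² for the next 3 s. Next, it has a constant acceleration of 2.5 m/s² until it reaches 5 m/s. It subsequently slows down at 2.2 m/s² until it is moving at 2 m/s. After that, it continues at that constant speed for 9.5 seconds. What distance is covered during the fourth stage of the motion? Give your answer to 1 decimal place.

19.0 m

Phase 1 (decelerating): v₀ = 6.00 m/s, a = -1.7 m/s².
v = v₀ + at = 6.00 + (-1.7)(3) = 0.900 m/s
Δx = v₀t + ½at² = 6.00·3 + 0.5·-1.7·3² = 10.4 m

Phase 2 (accelerating): v₀ = 0.900 m/s, a = 2.5 m/s².
v = v₀ + at → t = (5 − 0.900) / 2.5 = 1.64 s
v² = v₀² + 2aΔx → Δx = (5² − 0.900²)/(2·2.5) = 4.84 m

Phase 3 (decelerating): v₀ = 5.00 m/s, a = -2.2 m/s².
v = v₀ + at → t = (2 − 5.00) / -2.2 = 1.36 s
v² = v₀² + 2aΔx → Δx = (2² − 5.00²)/(2·-2.2) = 4.77 m

Phase 4 (constant speed): v₀ = 2.00 m/s, a = 0 m/s².
v = v₀ + at = 2.00 + (0)(9.5) = 2.00 m/s
Δx = v₀t + ½at² = 2.00·9.5 + 0.5·0·9.5² = 19.0 m
Distance in phase 4 = 19.0 m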